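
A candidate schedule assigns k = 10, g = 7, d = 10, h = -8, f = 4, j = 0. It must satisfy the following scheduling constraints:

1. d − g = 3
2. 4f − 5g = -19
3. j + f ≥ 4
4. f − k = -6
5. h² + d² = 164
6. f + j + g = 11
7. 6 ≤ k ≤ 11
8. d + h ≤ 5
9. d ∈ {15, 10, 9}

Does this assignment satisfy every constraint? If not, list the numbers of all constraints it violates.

All constraints are satisfied.

1. d − g = 10 − 7 = 3 — satisfied.
2. 4f − 5g = 4(4) − 5(7) = -19 — satisfied.
3. j + f = 0 + 4 = 4; 4 ≥ 4 — satisfied.
4. f − k = 4 − 10 = -6 — satisfied.
5. h² + d² = (-8)² + 10² = 64 + 100 = 164 — satisfied.
6. f + j + g = 4 + 0 + 7 = 11 — satisfied.
7. k = 10 lies in [6, 11] — satisfied.
8. d + h = 10 + (-8) = 2; 2 ≤ 5 — satisfied.
9. d = 10 is in {15, 10, 9} — satisfied.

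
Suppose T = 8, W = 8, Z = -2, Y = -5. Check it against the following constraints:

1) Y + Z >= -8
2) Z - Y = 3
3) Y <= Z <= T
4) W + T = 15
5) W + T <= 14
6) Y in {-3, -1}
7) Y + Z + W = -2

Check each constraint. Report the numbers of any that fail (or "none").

1) Y + Z = -5 + (-2) = -7; -7 ≥ -8  yes
2) Z - Y = -2 - (-5) = 3  yes
3) values -5 <= -2 <= 8  yes
4) W + T = 8 + 8 = 16, not 15  no
5) W + T = 8 + 8 = 16; 16 > 14, bound 14 not met  no
6) Y = -5 is not in {-3, -1}  no
7) Y + Z + W = -5 + (-2) + 8 = 1, not -2  no

No — constraints 4, 5, 6, and 7 are not satisfied.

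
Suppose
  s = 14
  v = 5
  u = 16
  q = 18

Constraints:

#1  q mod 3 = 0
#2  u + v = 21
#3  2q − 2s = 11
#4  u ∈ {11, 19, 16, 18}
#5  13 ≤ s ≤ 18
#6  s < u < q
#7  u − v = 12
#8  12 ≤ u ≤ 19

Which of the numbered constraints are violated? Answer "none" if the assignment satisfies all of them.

Constraints 3, 7 are violated.

#1 18 mod 3 = 0  true
#2 u + v = 16 + 5 = 21  true
#3 2q − 2s = 2(18) − 2(14) = 8, not 11  false
#4 u = 16 is in {11, 19, 16, 18}  true
#5 s = 14 lies in [13, 18]  true
#6 values 14 < 16 < 18  true
#7 u − v = 16 − 5 = 11, not 12  false
#8 u = 16 lies in [12, 19]  true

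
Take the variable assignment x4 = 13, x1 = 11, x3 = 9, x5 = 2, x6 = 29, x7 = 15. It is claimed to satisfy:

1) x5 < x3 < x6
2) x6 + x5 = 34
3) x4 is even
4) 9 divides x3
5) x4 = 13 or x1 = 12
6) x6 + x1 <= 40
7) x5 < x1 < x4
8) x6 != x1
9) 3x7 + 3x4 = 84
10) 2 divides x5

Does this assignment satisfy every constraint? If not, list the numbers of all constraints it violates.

1) values 2 < 9 < 29 — holds.
2) x6 + x5 = 29 + 2 = 31, not 34 — does not hold.
3) x4 = 13 is odd — does not hold.
4) 9 / 9 = 1, so 9 divides 9 — holds.
5) x4 = 13 = 13 (first disjunct) — holds.
6) x6 + x1 = 29 + 11 = 40; 40 ≤ 40 — holds.
7) values 2 < 11 < 13 — holds.
8) x6 = 29, x1 = 11; distinct — holds.
9) 3x7 + 3x4 = 3(15) + 3(13) = 84 — holds.
10) 2 / 2 = 1, so 2 divides 2 — holds.

No — constraints 2, 3 are not satisfied.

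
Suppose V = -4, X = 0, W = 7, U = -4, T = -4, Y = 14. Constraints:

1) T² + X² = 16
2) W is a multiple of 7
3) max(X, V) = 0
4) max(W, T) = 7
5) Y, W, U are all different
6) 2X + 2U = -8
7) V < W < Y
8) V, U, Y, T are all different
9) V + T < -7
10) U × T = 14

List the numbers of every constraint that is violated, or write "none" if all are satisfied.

No — constraints 8 and 10 are not satisfied.

1) T² + X² = (-4)² + 0² = 16 + 0 = 16  yes
2) 7 / 7 = 1, so 7 divides 7  yes
3) max(0, -4) = 0  yes
4) max(7, -4) = 7  yes
5) values 14, 7, -4 are pairwise distinct  yes
6) 2X + 2U = 2(0) + 2(-4) = -8  yes
7) values -4 < 7 < 14  yes
8) V = U = -4, not all different  no
9) V + T = -4 + (-4) = -8; -8 < -7  yes
10) U × T = -4 × (-4) = 16, not 14  no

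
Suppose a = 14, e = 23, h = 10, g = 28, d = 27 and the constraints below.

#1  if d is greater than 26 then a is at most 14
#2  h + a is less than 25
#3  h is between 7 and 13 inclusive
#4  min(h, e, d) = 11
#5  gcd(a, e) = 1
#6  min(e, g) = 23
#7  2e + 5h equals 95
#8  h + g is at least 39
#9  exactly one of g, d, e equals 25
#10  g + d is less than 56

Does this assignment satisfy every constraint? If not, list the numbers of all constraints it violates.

The assignment fails constraints 4, 7, 8, and 9.

#1 d = 27 > 26, so we need a ≤ 14; a = 14 ≤ 14  ✔
#2 h + a = 10 + 14 = 24; 24 < 25  ✔
#3 h = 10 lies in [7, 13]  ✔
#4 min(10, 23, 27) = 10, not 11  ✘
#5 gcd(14, 23) = 1  ✔
#6 min(23, 28) = 23  ✔
#7 2e + 5h = 2(23) + 5(10) = 96, not 95  ✘
#8 h + g = 10 + 28 = 38; 38 < 39, bound 39 not met  ✘
#9 g=28, d=27, e=23; 0 of them equal 25, not exactly one  ✘
#10 g + d = 28 + 27 = 55; 55 < 56  ✔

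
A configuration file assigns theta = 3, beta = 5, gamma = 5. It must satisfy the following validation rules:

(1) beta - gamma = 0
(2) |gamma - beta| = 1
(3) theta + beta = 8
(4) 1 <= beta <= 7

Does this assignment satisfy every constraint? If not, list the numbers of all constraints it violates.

(1) beta - gamma = 5 - 5 = 0  true
(2) |5 - 5| = 0, not 1  false
(3) theta + beta = 3 + 5 = 8  true
(4) beta = 5 lies in [1, 7]  true

Constraint 2 is violated.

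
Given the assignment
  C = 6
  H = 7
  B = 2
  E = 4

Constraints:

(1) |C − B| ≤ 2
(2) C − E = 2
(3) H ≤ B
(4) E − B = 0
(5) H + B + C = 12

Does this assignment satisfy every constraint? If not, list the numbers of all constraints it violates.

(1) |6 − 2| = 4; 4 > 2, exceeds bound 2  false
(2) C − E = 6 − 4 = 2  true
(3) H = 7, B = 2; 7 > 2 (want ≤)  false
(4) E − B = 4 − 2 = 2, not 0  false
(5) H + B + C = 7 + 2 + 6 = 15, not 12  false

The assignment fails constraints 1, 3, 4, and 5.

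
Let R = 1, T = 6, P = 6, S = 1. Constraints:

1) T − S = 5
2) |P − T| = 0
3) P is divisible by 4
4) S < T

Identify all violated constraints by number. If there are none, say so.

No — constraint 3 is not satisfied.

1) T − S = 6 − 1 = 5  ✔
2) |6 − 6| = 0  ✔
3) 6 = 4×1 + 2, so 4 does not divide 6  ✘
4) S = 1, T = 6; 1 < 6  ✔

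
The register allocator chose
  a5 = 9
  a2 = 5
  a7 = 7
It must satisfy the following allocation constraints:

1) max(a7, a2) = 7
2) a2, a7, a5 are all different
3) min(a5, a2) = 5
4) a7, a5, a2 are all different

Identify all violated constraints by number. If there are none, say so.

1) max(7, 5) = 7  ✓
2) values 5, 7, 9 are pairwise distinct  ✓
3) min(9, 5) = 5  ✓
4) values 7, 9, 5 are pairwise distinct  ✓

Yes — all constraints hold.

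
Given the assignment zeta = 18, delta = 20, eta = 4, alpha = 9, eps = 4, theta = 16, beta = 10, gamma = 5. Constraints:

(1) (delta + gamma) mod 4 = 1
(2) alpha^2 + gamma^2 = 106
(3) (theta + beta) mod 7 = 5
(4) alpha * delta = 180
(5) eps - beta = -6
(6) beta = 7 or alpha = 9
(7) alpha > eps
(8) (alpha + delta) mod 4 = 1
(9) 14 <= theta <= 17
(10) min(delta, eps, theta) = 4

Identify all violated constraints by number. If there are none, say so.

The assignment satisfies every constraint.

(1) delta + gamma = 25; 25 mod 4 = 1 — holds.
(2) alpha^2 + gamma^2 = 9^2 + 5^2 = 81 + 25 = 106 — holds.
(3) theta + beta = 26; 26 mod 7 = 5 — holds.
(4) alpha * delta = 9 * 20 = 180 — holds.
(5) eps - beta = 4 - 10 = -6 — holds.
(6) beta = 10 ≠ 7, but alpha = 9 = 9 (second disjunct) — holds.
(7) alpha = 9, eps = 4; 9 > 4 — holds.
(8) alpha + delta = 29; 29 mod 4 = 1 — holds.
(9) theta = 16 lies in [14, 17] — holds.
(10) min(20, 4, 16) = 4 — holds.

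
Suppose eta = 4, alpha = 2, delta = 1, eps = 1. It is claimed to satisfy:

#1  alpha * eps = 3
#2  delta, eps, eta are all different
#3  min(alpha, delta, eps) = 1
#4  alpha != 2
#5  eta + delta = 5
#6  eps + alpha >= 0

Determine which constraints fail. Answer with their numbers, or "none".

Constraints 1, 2, 4 do not hold.

#1 alpha * eps = 2 * 1 = 2, not 3  fails
#2 delta = eps = 1, not all different  fails
#3 min(2, 1, 1) = 1  holds
#4 alpha = 2, but 2 is required to differ  fails
#5 eta + delta = 4 + 1 = 5  holds
#6 eps + alpha = 1 + 2 = 3; 3 ≥ 0  holds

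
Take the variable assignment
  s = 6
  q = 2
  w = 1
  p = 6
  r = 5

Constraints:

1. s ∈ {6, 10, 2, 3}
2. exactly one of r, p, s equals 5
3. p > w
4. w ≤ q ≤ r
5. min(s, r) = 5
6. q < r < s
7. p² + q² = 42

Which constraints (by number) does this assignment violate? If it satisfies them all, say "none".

1. s = 6 is in {6, 10, 2, 3}  OK
2. r=5, p=6, s=6; 1 of them equals 5  OK
3. p = 6, w = 1; 6 > 1  OK
4. values 1 ≤ 2 ≤ 5  OK
5. min(6, 5) = 5  OK
6. values 2 < 5 < 6  OK
7. p² + q² = 6² + 2² = 36 + 4 = 40, not 42  FAIL

Constraint 7 does not hold.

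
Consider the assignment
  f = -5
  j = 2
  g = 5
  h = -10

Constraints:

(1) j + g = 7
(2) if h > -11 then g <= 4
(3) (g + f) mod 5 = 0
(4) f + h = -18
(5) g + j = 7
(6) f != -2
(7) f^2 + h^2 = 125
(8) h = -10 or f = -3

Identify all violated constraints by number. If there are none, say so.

No — constraints 2, 4 are not satisfied.

(1) j + g = 2 + 5 = 7 — holds.
(2) h = -10 > -11, so we need g ≤ 4; but g = 5 > 4 — does not hold.
(3) g + f = 0; 0 mod 5 = 0 — holds.
(4) f + h = -5 + (-10) = -15, not -18 — does not hold.
(5) g + j = 5 + 2 = 7 — holds.
(6) f = -5, and -5 ≠ -2 — holds.
(7) f^2 + h^2 = (-5)^2 + (-10)^2 = 25 + 100 = 125 — holds.
(8) h = -10 = -10 (first disjunct) — holds.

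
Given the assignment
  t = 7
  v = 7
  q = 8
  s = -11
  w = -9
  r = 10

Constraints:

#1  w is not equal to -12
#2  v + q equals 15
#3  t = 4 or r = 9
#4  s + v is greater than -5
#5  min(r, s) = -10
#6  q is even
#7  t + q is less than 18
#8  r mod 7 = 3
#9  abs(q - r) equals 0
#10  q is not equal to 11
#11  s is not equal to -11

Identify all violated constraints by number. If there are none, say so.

Constraints 3, 5, 9, and 11 do not hold.

#1 w = -9, and -9 ≠ -12 — holds.
#2 v + q = 7 + 8 = 15 — holds.
#3 t = 7 ≠ 4 and r = 10 ≠ 9; both disjuncts false — does not hold.
#4 s + v = -11 + 7 = -4; -4 > -5 — holds.
#5 min(10, -11) = -11, not -10 — does not hold.
#6 q = 8 is even — holds.
#7 t + q = 7 + 8 = 15; 15 < 18 — holds.
#8 10 mod 7 = 3 — holds.
#9 abs(8 - 10) = 2, not 0 — does not hold.
#10 q = 8, and 8 ≠ 11 — holds.
#11 s = -11, but -11 is required to differ — does not hold.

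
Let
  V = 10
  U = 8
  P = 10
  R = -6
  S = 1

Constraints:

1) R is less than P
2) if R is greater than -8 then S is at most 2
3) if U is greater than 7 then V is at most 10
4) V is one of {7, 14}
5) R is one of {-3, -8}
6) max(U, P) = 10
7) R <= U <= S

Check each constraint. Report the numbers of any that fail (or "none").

Constraints 4, 5, 7 are violated.

1) R = -6, P = 10; -6 < 10 — holds.
2) R = -6 > -8, so we need S ≤ 2; S = 1 ≤ 2 — holds.
3) U = 8 > 7, so we need V ≤ 10; V = 10 ≤ 10 — holds.
4) V = 10 is not in {7, 14} — does not hold.
5) R = -6 is not in {-3, -8} — does not hold.
6) max(8, 10) = 10 — holds.
7) values -6, 8, 1; U = 8 is not <= S = 1 — does not hold.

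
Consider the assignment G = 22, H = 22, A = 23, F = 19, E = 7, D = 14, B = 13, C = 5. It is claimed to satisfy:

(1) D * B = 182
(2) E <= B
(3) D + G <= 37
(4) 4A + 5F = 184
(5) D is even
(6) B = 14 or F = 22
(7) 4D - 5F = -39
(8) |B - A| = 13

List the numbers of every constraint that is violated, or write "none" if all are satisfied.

(1) D * B = 14 * 13 = 182  yes
(2) E = 7, B = 13; 7 ≤ 13  yes
(3) D + G = 14 + 22 = 36; 36 ≤ 37  yes
(4) 4A + 5F = 4(23) + 5(19) = 187, not 184  no
(5) D = 14 is even  yes
(6) B = 13 ≠ 14 and F = 19 ≠ 22; both disjuncts false  no
(7) 4D - 5F = 4(14) - 5(19) = -39  yes
(8) |13 - 23| = 10, not 13  no

Constraints 4, 6, and 8 do not hold.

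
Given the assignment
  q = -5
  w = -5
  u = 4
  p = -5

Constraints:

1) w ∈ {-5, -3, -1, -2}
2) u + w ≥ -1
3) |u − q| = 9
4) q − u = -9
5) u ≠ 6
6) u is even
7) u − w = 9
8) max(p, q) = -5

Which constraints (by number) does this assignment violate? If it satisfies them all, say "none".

None — every constraint holds.

1) w = -5 is in {-5, -3, -1, -2} — satisfied.
2) u + w = 4 + (-5) = -1; -1 ≥ -1 — satisfied.
3) |4 − (-5)| = 9 — satisfied.
4) q − u = -5 − 4 = -9 — satisfied.
5) u = 4, and 4 ≠ 6 — satisfied.
6) u = 4 is even — satisfied.
7) u − w = 4 − (-5) = 9 — satisfied.
8) max(-5, -5) = -5 — satisfied.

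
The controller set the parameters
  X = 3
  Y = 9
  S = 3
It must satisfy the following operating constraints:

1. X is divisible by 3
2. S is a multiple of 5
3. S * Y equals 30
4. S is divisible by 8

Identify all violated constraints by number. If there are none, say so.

Constraints 2, 3, and 4 do not hold.

1. 3 / 3 = 1, so 3 divides 3 — holds.
2. 3 = 5*0 + 3, so 5 does not divide 3 — does not hold.
3. S * Y = 3 * 9 = 27, not 30 — does not hold.
4. 3 = 8*0 + 3, so 8 does not divide 3 — does not hold.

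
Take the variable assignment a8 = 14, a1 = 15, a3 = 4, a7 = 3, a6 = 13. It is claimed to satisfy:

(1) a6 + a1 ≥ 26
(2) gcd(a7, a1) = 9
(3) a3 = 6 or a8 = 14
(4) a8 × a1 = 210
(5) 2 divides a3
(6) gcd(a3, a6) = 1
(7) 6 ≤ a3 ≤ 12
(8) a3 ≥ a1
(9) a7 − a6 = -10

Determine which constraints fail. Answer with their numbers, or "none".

(1) a6 + a1 = 13 + 15 = 28; 28 ≥ 26 — OK.
(2) gcd(3, 15) = 3, not 9 — violated.
(3) a3 = 4 ≠ 6, but a8 = 14 = 14 (second disjunct) — OK.
(4) a8 × a1 = 14 × 15 = 210 — OK.
(5) 4 / 2 = 2, so 2 divides 4 — OK.
(6) gcd(4, 13) = 1 — OK.
(7) a3 = 4 is outside [6, 12] — violated.
(8) a3 = 4, a1 = 15; 4 < 15 (want ≥) — violated.
(9) a7 − a6 = 3 − 13 = -10 — OK.

Violated: 2, 7, and 8.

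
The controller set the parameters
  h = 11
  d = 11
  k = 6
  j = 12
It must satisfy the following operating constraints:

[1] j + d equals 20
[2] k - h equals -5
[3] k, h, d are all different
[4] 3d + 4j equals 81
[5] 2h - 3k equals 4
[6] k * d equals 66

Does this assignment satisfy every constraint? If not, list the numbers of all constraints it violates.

[1] j + d = 12 + 11 = 23, not 20 — fails.
[2] k - h = 6 - 11 = -5 — holds.
[3] h = d = 11, not all different — fails.
[4] 3d + 4j = 3(11) + 4(12) = 81 — holds.
[5] 2h - 3k = 2(11) - 3(6) = 4 — holds.
[6] k * d = 6 * 11 = 66 — holds.

Constraints 1 and 3 are violated.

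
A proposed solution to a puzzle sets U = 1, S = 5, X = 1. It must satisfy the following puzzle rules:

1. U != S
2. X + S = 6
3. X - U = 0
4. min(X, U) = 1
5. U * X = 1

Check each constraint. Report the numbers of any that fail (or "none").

1. U = 1, S = 5; distinct  holds
2. X + S = 1 + 5 = 6  holds
3. X - U = 1 - 1 = 0  holds
4. min(1, 1) = 1  holds
5. U * X = 1 * 1 = 1  holds

The assignment satisfies every constraint.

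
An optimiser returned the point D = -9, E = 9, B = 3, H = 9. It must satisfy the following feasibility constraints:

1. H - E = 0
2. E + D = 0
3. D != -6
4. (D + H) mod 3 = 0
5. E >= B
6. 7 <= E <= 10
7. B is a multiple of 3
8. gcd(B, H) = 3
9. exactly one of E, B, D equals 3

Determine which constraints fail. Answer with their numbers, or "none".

1. H - E = 9 - 9 = 0  true
2. E + D = 9 + (-9) = 0  true
3. D = -9, and -9 ≠ -6  true
4. D + H = 0; 0 mod 3 = 0  true
5. E = 9, B = 3; 9 ≥ 3  true
6. E = 9 lies in [7, 10]  true
7. 3 / 3 = 1, so 3 divides 3  true
8. gcd(3, 9) = 3  true
9. E=9, B=3, D=-9; 1 of them equals 3  true

No violations.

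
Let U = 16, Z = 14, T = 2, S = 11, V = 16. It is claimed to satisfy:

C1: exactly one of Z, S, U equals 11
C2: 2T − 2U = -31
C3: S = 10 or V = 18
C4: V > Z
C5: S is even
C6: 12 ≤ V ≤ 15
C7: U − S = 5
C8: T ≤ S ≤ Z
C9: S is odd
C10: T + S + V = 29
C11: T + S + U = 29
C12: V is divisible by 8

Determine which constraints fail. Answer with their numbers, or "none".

No — constraints 2, 3, 5, and 6 are not satisfied.

C1: Z=14, S=11, U=16; 1 of them equals 11 — holds.
C2: 2T − 2U = 2(2) − 2(16) = -28, not -31 — does not hold.
C3: S = 11 ≠ 10 and V = 16 ≠ 18; both disjuncts false — does not hold.
C4: V = 16, Z = 14; 16 > 14 — holds.
C5: S = 11 is odd — does not hold.
C6: V = 16 is outside [12, 15] — does not hold.
C7: U − S = 16 − 11 = 5 — holds.
C8: values 2 ≤ 11 ≤ 14 — holds.
C9: S = 11 is odd — holds.
C10: T + S + V = 2 + 11 + 16 = 29 — holds.
C11: T + S + U = 2 + 11 + 16 = 29 — holds.
C12: 16 / 8 = 2, so 8 divides 16 — holds.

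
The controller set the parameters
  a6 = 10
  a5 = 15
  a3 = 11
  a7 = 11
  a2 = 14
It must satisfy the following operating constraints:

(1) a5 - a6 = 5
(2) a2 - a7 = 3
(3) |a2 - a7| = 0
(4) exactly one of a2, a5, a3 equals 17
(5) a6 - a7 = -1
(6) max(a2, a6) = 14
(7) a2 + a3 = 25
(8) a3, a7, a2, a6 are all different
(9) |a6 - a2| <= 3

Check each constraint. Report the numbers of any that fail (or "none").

(1) a5 - a6 = 15 - 10 = 5  yes
(2) a2 - a7 = 14 - 11 = 3  yes
(3) |14 - 11| = 3, not 0  no
(4) a2=14, a5=15, a3=11; 0 of them equal 17, not exactly one  no
(5) a6 - a7 = 10 - 11 = -1  yes
(6) max(14, 10) = 14  yes
(7) a2 + a3 = 14 + 11 = 25  yes
(8) a3 = a7 = 11, not all different  no
(9) |10 - 14| = 4; 4 > 3, exceeds bound 3  no

No — constraints 3, 4, 8, and 9 are not satisfied.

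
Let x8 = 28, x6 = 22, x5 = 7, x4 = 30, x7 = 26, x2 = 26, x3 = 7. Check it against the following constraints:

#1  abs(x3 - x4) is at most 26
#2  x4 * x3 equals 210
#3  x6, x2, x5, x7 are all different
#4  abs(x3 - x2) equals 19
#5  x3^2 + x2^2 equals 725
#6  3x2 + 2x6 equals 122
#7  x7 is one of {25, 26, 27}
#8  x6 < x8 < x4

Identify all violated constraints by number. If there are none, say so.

The assignment fails constraint 3.

#1 abs(7 - 30) = 23; 23 ≤ 26 — holds.
#2 x4 * x3 = 30 * 7 = 210 — holds.
#3 x2 = x7 = 26, not all different — fails.
#4 abs(7 - 26) = 19 — holds.
#5 x3^2 + x2^2 = 7^2 + 26^2 = 49 + 676 = 725 — holds.
#6 3x2 + 2x6 = 3(26) + 2(22) = 122 — holds.
#7 x7 = 26 is in {25, 26, 27} — holds.
#8 values 22 < 28 < 30 — holds.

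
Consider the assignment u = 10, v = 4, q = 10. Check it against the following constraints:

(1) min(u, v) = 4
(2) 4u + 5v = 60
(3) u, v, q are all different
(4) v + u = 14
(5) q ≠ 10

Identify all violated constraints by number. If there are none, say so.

Violated: 3 and 5.

(1) min(10, 4) = 4 — holds.
(2) 4u + 5v = 4(10) + 5(4) = 60 — holds.
(3) u = q = 10, not all different — does not hold.
(4) v + u = 4 + 10 = 14 — holds.
(5) q = 10, but 10 is required to differ — does not hold.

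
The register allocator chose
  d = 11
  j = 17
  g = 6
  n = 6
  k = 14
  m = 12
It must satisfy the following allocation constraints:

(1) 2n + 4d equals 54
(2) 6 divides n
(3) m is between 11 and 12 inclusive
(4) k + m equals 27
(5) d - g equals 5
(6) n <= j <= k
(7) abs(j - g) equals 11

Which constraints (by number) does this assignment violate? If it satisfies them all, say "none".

Constraints 1, 4, and 6 are violated.

(1) 2n + 4d = 2(6) + 4(11) = 56, not 54 — violated.
(2) 6 / 6 = 1, so 6 divides 6 — satisfied.
(3) m = 12 lies in [11, 12] — satisfied.
(4) k + m = 14 + 12 = 26, not 27 — violated.
(5) d - g = 11 - 6 = 5 — satisfied.
(6) values 6, 17, 14; j = 17 is not <= k = 14 — violated.
(7) abs(17 - 6) = 11 — satisfied.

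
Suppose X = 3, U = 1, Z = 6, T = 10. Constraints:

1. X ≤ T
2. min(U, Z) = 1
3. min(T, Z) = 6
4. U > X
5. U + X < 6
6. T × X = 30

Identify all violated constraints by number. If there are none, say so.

1. X = 3, T = 10; 3 ≤ 10 — OK.
2. min(1, 6) = 1 — OK.
3. min(10, 6) = 6 — OK.
4. U = 1, X = 3; 1 ≤ 3 (want >) — violated.
5. U + X = 1 + 3 = 4; 4 < 6 — OK.
6. T × X = 10 × 3 = 30 — OK.

Constraint 4 does not hold.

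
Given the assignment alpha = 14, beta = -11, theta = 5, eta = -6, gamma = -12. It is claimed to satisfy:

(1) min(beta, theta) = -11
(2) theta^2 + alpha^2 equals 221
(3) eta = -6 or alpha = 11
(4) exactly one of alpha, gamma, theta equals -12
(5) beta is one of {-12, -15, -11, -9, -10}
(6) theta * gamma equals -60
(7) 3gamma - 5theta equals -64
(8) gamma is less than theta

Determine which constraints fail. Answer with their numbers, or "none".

(1) min(-11, 5) = -11 — holds.
(2) theta^2 + alpha^2 = 5^2 + 14^2 = 25 + 196 = 221 — holds.
(3) eta = -6 = -6 (first disjunct) — holds.
(4) alpha=14, gamma=-12, theta=5; 1 of them equals -12 — holds.
(5) beta = -11 is in {-12, -15, -11, -9, -10} — holds.
(6) theta * gamma = 5 * (-12) = -60 — holds.
(7) 3gamma - 5theta = 3(-12) - 5(5) = -61, not -64 — fails.
(8) gamma = -12, theta = 5; -12 < 5 — holds.

Violated: 7.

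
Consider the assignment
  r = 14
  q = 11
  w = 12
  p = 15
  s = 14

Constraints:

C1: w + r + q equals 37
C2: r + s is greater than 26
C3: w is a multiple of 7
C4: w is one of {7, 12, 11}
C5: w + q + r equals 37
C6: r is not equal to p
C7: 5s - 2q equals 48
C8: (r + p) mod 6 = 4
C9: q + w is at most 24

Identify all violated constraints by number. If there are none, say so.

Constraints 3, 8 are violated.

C1: w + r + q = 12 + 14 + 11 = 37 — holds.
C2: r + s = 14 + 14 = 28; 28 > 26 — holds.
C3: 12 = 7*1 + 5, so 7 does not divide 12 — does not hold.
C4: w = 12 is in {7, 12, 11} — holds.
C5: w + q + r = 12 + 11 + 14 = 37 — holds.
C6: r = 14, p = 15; distinct — holds.
C7: 5s - 2q = 5(14) - 2(11) = 48 — holds.
C8: r + p = 29; 29 mod 6 = 5, not 4 — does not hold.
C9: q + w = 11 + 12 = 23; 23 ≤ 24 — holds.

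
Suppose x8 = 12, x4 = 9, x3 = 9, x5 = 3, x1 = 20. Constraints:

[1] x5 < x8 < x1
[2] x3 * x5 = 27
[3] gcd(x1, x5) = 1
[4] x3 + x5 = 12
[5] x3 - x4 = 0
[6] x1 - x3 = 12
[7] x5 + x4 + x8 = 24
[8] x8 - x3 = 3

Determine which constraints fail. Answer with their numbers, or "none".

Constraint 6 is violated.

[1] values 3 < 12 < 20 — holds.
[2] x3 * x5 = 9 * 3 = 27 — holds.
[3] gcd(20, 3) = 1 — holds.
[4] x3 + x5 = 9 + 3 = 12 — holds.
[5] x3 - x4 = 9 - 9 = 0 — holds.
[6] x1 - x3 = 20 - 9 = 11, not 12 — fails.
[7] x5 + x4 + x8 = 3 + 9 + 12 = 24 — holds.
[8] x8 - x3 = 12 - 9 = 3 — holds.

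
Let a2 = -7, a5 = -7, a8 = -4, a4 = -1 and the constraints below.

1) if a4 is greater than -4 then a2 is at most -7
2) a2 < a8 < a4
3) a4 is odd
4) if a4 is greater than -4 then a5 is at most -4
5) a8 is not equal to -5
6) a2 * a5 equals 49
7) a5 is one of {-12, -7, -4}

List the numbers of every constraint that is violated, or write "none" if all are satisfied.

The assignment satisfies every constraint.

1) a4 = -1 > -4, so we need a2 ≤ -7; a2 = -7 ≤ -7 — holds.
2) values -7 < -4 < -1 — holds.
3) a4 = -1 is odd — holds.
4) a4 = -1 > -4, so we need a5 ≤ -4; a5 = -7 ≤ -4 — holds.
5) a8 = -4, and -4 ≠ -5 — holds.
6) a2 * a5 = -7 * (-7) = 49 — holds.
7) a5 = -7 is in {-12, -7, -4} — holds.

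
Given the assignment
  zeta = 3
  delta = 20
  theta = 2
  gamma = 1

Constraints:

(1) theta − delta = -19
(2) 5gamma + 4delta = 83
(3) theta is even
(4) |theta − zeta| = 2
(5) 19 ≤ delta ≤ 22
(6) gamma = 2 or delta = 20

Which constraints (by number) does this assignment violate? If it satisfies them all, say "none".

(1) theta − delta = 2 − 20 = -18, not -19 — violated.
(2) 5gamma + 4delta = 5(1) + 4(20) = 85, not 83 — violated.
(3) theta = 2 is even — satisfied.
(4) |2 − 3| = 1, not 2 — violated.
(5) delta = 20 lies in [19, 22] — satisfied.
(6) gamma = 1 ≠ 2, but delta = 20 = 20 (second disjunct) — satisfied.

No — constraints 1, 2, 4 are not satisfied.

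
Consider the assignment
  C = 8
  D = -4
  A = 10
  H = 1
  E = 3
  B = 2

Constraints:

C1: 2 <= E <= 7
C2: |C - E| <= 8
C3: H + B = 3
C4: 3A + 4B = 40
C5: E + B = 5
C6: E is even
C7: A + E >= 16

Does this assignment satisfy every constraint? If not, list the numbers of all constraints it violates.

Constraints 4, 6, and 7 are violated.

C1: E = 3 lies in [2, 7]  ✓
C2: |8 - 3| = 5; 5 ≤ 8  ✓
C3: H + B = 1 + 2 = 3  ✓
C4: 3A + 4B = 3(10) + 4(2) = 38, not 40  ✗
C5: E + B = 3 + 2 = 5  ✓
C6: E = 3 is odd  ✗
C7: A + E = 10 + 3 = 13; 13 < 16, bound 16 not met  ✗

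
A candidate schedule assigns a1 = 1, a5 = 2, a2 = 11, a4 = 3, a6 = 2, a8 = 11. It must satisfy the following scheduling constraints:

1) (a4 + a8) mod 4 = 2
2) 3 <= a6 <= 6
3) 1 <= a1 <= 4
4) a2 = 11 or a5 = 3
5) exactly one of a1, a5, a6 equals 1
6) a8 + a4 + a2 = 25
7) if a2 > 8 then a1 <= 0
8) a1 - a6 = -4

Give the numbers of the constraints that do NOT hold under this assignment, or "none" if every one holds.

1) a4 + a8 = 14; 14 mod 4 = 2 — OK.
2) a6 = 2 is outside [3, 6] — violated.
3) a1 = 1 lies in [1, 4] — OK.
4) a2 = 11 = 11 (first disjunct) — OK.
5) a1=1, a5=2, a6=2; 1 of them equals 1 — OK.
6) a8 + a4 + a2 = 11 + 3 + 11 = 25 — OK.
7) a2 = 11 > 8, so we need a1 ≤ 0; but a1 = 1 > 0 — violated.
8) a1 - a6 = 1 - 2 = -1, not -4 — violated.

No — constraints 2, 7, 8 are not satisfied.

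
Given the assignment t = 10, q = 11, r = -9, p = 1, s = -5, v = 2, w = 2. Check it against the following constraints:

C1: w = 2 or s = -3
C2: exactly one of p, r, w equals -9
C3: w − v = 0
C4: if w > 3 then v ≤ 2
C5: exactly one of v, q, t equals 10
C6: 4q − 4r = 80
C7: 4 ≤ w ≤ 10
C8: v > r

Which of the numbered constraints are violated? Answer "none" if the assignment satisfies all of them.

No — constraint 7 is not satisfied.

C1: w = 2 = 2 (first disjunct)  holds
C2: p=1, r=-9, w=2; 1 of them equals -9  holds
C3: w − v = 2 − 2 = 0  holds
C4: w = 2, not > 3; antecedent false, conditional vacuously true  holds
C5: v=2, q=11, t=10; 1 of them equals 10  holds
C6: 4q − 4r = 4(11) − 4(-9) = 80  holds
C7: w = 2 is outside [4, 10]  fails
C8: v = 2, r = -9; 2 > -9  holds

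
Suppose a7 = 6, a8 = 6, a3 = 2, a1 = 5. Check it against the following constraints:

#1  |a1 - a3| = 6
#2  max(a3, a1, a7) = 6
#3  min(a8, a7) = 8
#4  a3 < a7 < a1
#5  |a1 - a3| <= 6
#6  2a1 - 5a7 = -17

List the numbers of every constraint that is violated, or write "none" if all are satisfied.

#1 |5 - 2| = 3, not 6 — does not hold.
#2 max(2, 5, 6) = 6 — holds.
#3 min(6, 6) = 6, not 8 — does not hold.
#4 values 2, 6, 5; a7 = 6 is not < a1 = 5 — does not hold.
#5 |5 - 2| = 3; 3 ≤ 6 — holds.
#6 2a1 - 5a7 = 2(5) - 5(6) = -20, not -17 — does not hold.

The assignment fails constraints 1, 3, 4, and 6.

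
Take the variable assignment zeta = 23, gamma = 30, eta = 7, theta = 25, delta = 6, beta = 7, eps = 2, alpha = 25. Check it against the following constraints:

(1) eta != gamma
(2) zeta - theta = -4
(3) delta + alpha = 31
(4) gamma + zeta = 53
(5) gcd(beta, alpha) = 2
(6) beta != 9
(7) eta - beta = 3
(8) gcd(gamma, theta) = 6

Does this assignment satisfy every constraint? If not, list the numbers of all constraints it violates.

(1) eta = 7, gamma = 30; distinct — holds.
(2) zeta - theta = 23 - 25 = -2, not -4 — does not hold.
(3) delta + alpha = 6 + 25 = 31 — holds.
(4) gamma + zeta = 30 + 23 = 53 — holds.
(5) gcd(7, 25) = 1, not 2 — does not hold.
(6) beta = 7, and 7 ≠ 9 — holds.
(7) eta - beta = 7 - 7 = 0, not 3 — does not hold.
(8) gcd(30, 25) = 5, not 6 — does not hold.

No — constraints 2, 5, 7, and 8 are not satisfied.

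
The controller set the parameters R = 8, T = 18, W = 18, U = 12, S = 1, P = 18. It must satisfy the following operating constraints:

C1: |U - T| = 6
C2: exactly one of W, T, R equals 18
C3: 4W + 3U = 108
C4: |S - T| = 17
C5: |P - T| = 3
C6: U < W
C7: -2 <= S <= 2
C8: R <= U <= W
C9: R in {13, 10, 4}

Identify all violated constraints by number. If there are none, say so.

C1: |12 - 18| = 6 — holds.
C2: W=18, T=18, R=8; 2 of them equal 18, not exactly one — does not hold.
C3: 4W + 3U = 4(18) + 3(12) = 108 — holds.
C4: |1 - 18| = 17 — holds.
C5: |18 - 18| = 0, not 3 — does not hold.
C6: U = 12, W = 18; 12 < 18 — holds.
C7: S = 1 lies in [-2, 2] — holds.
C8: values 8 <= 12 <= 18 — holds.
C9: R = 8 is not in {13, 10, 4} — does not hold.

Constraints 2, 5, and 9 do not hold.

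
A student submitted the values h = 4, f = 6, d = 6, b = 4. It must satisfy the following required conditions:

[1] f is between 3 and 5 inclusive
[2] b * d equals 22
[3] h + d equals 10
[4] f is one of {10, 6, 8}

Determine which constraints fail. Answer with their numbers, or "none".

[1] f = 6 is outside [3, 5]  no
[2] b * d = 4 * 6 = 24, not 22  no
[3] h + d = 4 + 6 = 10  yes
[4] f = 6 is in {10, 6, 8}  yes

The assignment fails constraints 1 and 2.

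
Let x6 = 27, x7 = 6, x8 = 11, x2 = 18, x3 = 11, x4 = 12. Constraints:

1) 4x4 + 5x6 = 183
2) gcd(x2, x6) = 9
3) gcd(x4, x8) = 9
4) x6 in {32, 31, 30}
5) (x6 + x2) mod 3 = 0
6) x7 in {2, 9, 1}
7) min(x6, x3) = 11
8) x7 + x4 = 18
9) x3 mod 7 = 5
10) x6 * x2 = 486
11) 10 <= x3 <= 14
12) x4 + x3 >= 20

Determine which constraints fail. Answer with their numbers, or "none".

1) 4x4 + 5x6 = 4(12) + 5(27) = 183 — holds.
2) gcd(18, 27) = 9 — holds.
3) gcd(12, 11) = 1, not 9 — does not hold.
4) x6 = 27 is not in {32, 31, 30} — does not hold.
5) x6 + x2 = 45; 45 mod 3 = 0 — holds.
6) x7 = 6 is not in {2, 9, 1} — does not hold.
7) min(27, 11) = 11 — holds.
8) x7 + x4 = 6 + 12 = 18 — holds.
9) 11 mod 7 = 4, not 5 — does not hold.
10) x6 * x2 = 27 * 18 = 486 — holds.
11) x3 = 11 lies in [10, 14] — holds.
12) x4 + x3 = 12 + 11 = 23; 23 ≥ 20 — holds.

The assignment fails constraints 3, 4, 6, and 9.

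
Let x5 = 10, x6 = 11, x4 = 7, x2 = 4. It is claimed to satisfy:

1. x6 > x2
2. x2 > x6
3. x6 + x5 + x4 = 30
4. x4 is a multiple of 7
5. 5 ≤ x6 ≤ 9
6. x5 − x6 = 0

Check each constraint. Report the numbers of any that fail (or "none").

The assignment fails constraints 2, 3, 5, 6.

1. x6 = 11, x2 = 4; 11 > 4  yes
2. x2 = 4, x6 = 11; 4 ≤ 11 (want >)  no
3. x6 + x5 + x4 = 11 + 10 + 7 = 28, not 30  no
4. 7 / 7 = 1, so 7 divides 7  yes
5. x6 = 11 is outside [5, 9]  no
6. x5 − x6 = 10 − 11 = -1, not 0  no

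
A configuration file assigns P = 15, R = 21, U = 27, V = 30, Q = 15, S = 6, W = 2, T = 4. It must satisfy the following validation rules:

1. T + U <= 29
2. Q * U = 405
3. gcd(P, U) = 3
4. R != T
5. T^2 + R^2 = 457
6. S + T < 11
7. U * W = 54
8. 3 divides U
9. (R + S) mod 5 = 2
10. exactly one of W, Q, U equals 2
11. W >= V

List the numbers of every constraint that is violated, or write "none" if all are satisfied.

Constraints 1, 11 do not hold.

1. T + U = 4 + 27 = 31; 31 > 29, bound 29 not met — violated.
2. Q * U = 15 * 27 = 405 — OK.
3. gcd(15, 27) = 3 — OK.
4. R = 21, T = 4; distinct — OK.
5. T^2 + R^2 = 4^2 + 21^2 = 16 + 441 = 457 — OK.
6. S + T = 6 + 4 = 10; 10 < 11 — OK.
7. U * W = 27 * 2 = 54 — OK.
8. 27 / 3 = 9, so 3 divides 27 — OK.
9. R + S = 27; 27 mod 5 = 2 — OK.
10. W=2, Q=15, U=27; 1 of them equals 2 — OK.
11. W = 2, V = 30; 2 < 30 (want ≥) — violated.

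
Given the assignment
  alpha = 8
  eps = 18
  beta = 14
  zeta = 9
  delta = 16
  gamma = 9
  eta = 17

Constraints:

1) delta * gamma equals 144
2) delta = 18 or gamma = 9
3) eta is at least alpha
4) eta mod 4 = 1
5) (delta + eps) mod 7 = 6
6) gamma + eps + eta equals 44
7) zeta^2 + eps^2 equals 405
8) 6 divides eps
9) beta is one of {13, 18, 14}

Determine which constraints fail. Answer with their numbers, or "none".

None — every constraint holds.

1) delta * gamma = 16 * 9 = 144  ✔
2) delta = 16 ≠ 18, but gamma = 9 = 9 (second disjunct)  ✔
3) eta = 17, alpha = 8; 17 ≥ 8  ✔
4) 17 mod 4 = 1  ✔
5) delta + eps = 34; 34 mod 7 = 6  ✔
6) gamma + eps + eta = 9 + 18 + 17 = 44  ✔
7) zeta^2 + eps^2 = 9^2 + 18^2 = 81 + 324 = 405  ✔
8) 18 / 6 = 3, so 6 divides 18  ✔
9) beta = 14 is in {13, 18, 14}  ✔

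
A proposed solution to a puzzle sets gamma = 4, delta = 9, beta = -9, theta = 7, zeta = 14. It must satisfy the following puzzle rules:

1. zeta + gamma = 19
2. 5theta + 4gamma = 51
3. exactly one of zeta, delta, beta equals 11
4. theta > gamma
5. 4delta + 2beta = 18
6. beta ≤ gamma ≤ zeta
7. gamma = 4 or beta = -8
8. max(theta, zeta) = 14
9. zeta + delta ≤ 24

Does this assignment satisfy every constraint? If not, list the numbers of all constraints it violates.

1. zeta + gamma = 14 + 4 = 18, not 19 — does not hold.
2. 5theta + 4gamma = 5(7) + 4(4) = 51 — holds.
3. zeta=14, delta=9, beta=-9; 0 of them equal 11, not exactly one — does not hold.
4. theta = 7, gamma = 4; 7 > 4 — holds.
5. 4delta + 2beta = 4(9) + 2(-9) = 18 — holds.
6. values -9 ≤ 4 ≤ 14 — holds.
7. gamma = 4 = 4 (first disjunct) — holds.
8. max(7, 14) = 14 — holds.
9. zeta + delta = 14 + 9 = 23; 23 ≤ 24 — holds.

Constraints 1 and 3 are violated.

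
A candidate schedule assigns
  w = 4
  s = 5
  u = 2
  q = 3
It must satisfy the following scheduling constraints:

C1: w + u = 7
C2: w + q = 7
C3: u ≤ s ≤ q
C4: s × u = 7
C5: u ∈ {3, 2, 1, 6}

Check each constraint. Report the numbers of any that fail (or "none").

Constraints 1, 3, 4 are violated.

C1: w + u = 4 + 2 = 6, not 7 — violated.
C2: w + q = 4 + 3 = 7 — OK.
C3: values 2, 5, 3; s = 5 is not ≤ q = 3 — violated.
C4: s × u = 5 × 2 = 10, not 7 — violated.
C5: u = 2 is in {3, 2, 1, 6} — OK.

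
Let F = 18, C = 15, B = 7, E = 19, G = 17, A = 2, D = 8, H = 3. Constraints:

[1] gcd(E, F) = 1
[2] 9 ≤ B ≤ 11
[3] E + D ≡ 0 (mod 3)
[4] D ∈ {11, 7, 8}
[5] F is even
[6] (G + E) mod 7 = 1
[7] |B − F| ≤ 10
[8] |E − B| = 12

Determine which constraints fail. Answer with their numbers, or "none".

[1] gcd(19, 18) = 1 — holds.
[2] B = 7 is outside [9, 11] — does not hold.
[3] E + D = 27; 27 mod 3 = 0 — holds.
[4] D = 8 is in {11, 7, 8} — holds.
[5] F = 18 is even — holds.
[6] G + E = 36; 36 mod 7 = 1 — holds.
[7] |7 − 18| = 11; 11 > 10, exceeds bound 10 — does not hold.
[8] |19 − 7| = 12 — holds.

No — constraints 2 and 7 are not satisfied.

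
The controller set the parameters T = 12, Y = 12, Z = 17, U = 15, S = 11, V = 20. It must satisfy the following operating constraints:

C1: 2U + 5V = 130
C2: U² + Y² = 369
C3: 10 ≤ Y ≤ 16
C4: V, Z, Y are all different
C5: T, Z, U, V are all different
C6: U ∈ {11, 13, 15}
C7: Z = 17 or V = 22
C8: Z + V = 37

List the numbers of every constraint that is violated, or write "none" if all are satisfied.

No violations.

C1: 2U + 5V = 2(15) + 5(20) = 130  yes
C2: U² + Y² = 15² + 12² = 225 + 144 = 369  yes
C3: Y = 12 lies in [10, 16]  yes
C4: values 20, 17, 12 are pairwise distinct  yes
C5: values 12, 17, 15, 20 are pairwise distinct  yes
C6: U = 15 is in {11, 13, 15}  yes
C7: Z = 17 = 17 (first disjunct)  yes
C8: Z + V = 17 + 20 = 37  yes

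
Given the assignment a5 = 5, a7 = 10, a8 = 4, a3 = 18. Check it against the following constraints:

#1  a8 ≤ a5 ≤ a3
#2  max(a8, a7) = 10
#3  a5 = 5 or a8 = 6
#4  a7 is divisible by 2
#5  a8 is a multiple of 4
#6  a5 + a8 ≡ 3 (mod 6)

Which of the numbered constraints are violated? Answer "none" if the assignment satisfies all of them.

Yes — all constraints hold.

#1 values 4 ≤ 5 ≤ 18 — holds.
#2 max(4, 10) = 10 — holds.
#3 a5 = 5 = 5 (first disjunct) — holds.
#4 10 / 2 = 5, so 2 divides 10 — holds.
#5 4 / 4 = 1, so 4 divides 4 — holds.
#6 a5 + a8 = 9; 9 mod 6 = 3 — holds.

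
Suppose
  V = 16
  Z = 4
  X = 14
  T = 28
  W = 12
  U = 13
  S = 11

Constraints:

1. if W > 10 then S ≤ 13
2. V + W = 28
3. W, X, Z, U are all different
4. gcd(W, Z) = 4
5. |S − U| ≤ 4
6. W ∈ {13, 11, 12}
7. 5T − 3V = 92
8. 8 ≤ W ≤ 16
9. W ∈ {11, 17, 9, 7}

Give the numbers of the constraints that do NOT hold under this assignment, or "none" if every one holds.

1. W = 12 > 10, so we need S ≤ 13; S = 11 ≤ 13 — OK.
2. V + W = 16 + 12 = 28 — OK.
3. values 12, 14, 4, 13 are pairwise distinct — OK.
4. gcd(12, 4) = 4 — OK.
5. |11 − 13| = 2; 2 ≤ 4 — OK.
6. W = 12 is in {13, 11, 12} — OK.
7. 5T − 3V = 5(28) − 3(16) = 92 — OK.
8. W = 12 lies in [8, 16] — OK.
9. W = 12 is not in {11, 17, 9, 7} — violated.

Constraint 9 does not hold.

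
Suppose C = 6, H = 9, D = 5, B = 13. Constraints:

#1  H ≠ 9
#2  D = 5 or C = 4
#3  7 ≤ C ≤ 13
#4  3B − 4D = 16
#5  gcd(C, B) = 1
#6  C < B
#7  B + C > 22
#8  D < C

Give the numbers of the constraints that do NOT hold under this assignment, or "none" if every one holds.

No — constraints 1, 3, 4, 7 are not satisfied.

#1 H = 9, but 9 is required to differ — violated.
#2 D = 5 = 5 (first disjunct) — satisfied.
#3 C = 6 is outside [7, 13] — violated.
#4 3B − 4D = 3(13) − 4(5) = 19, not 16 — violated.
#5 gcd(6, 13) = 1 — satisfied.
#6 C = 6, B = 13; 6 < 13 — satisfied.
#7 B + C = 13 + 6 = 19; 19 ≤ 22, bound 22 not met — violated.
#8 D = 5, C = 6; 5 < 6 — satisfied.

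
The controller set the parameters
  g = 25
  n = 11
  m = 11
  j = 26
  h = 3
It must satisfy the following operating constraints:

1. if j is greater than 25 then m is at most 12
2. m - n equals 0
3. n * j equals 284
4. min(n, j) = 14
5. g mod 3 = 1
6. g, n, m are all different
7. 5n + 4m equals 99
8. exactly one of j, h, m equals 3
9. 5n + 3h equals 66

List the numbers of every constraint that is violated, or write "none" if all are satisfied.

1. j = 26 > 25, so we need m ≤ 12; m = 11 ≤ 12  holds
2. m - n = 11 - 11 = 0  holds
3. n * j = 11 * 26 = 286, not 284  fails
4. min(11, 26) = 11, not 14  fails
5. 25 mod 3 = 1  holds
6. n = m = 11, not all different  fails
7. 5n + 4m = 5(11) + 4(11) = 99  holds
8. j=26, h=3, m=11; 1 of them equals 3  holds
9. 5n + 3h = 5(11) + 3(3) = 64, not 66  fails

No — constraints 3, 4, 6, and 9 are not satisfied.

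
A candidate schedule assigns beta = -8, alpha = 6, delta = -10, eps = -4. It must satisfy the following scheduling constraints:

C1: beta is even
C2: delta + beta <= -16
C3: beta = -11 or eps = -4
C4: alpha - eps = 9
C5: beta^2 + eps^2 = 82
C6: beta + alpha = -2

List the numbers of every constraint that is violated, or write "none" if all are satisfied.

Constraints 4, 5 are violated.

C1: beta = -8 is even — holds.
C2: delta + beta = -10 + (-8) = -18; -18 ≤ -16 — holds.
C3: beta = -8 ≠ -11, but eps = -4 = -4 (second disjunct) — holds.
C4: alpha - eps = 6 - (-4) = 10, not 9 — fails.
C5: beta^2 + eps^2 = (-8)^2 + (-4)^2 = 64 + 16 = 80, not 82 — fails.
C6: beta + alpha = -8 + 6 = -2 — holds.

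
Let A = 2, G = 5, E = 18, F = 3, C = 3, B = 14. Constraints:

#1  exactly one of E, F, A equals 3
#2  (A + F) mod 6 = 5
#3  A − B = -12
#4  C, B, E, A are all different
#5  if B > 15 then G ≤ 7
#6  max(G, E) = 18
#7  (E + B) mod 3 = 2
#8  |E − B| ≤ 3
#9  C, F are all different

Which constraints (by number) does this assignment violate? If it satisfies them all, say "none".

Constraints 8 and 9 are violated.

#1 E=18, F=3, A=2; 1 of them equals 3 — satisfied.
#2 A + F = 5; 5 mod 6 = 5 — satisfied.
#3 A − B = 2 − 14 = -12 — satisfied.
#4 values 3, 14, 18, 2 are pairwise distinct — satisfied.
#5 B = 14, not > 15; antecedent false, conditional vacuously true — satisfied.
#6 max(5, 18) = 18 — satisfied.
#7 E + B = 32; 32 mod 3 = 2 — satisfied.
#8 |18 − 14| = 4; 4 > 3, exceeds bound 3 — violated.
#9 C = F = 3, not all different — violated.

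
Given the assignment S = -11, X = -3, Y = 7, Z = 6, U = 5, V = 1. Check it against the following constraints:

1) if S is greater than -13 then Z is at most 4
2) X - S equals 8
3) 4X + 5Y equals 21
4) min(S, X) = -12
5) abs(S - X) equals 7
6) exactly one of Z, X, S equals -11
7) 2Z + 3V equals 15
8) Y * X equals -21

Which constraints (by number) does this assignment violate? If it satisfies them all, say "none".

1) S = -11 > -13, so we need Z ≤ 4; but Z = 6 > 4 — violated.
2) X - S = -3 - (-11) = 8 — OK.
3) 4X + 5Y = 4(-3) + 5(7) = 23, not 21 — violated.
4) min(-11, -3) = -11, not -12 — violated.
5) abs(-11 - (-3)) = 8, not 7 — violated.
6) Z=6, X=-3, S=-11; 1 of them equals -11 — OK.
7) 2Z + 3V = 2(6) + 3(1) = 15 — OK.
8) Y * X = 7 * (-3) = -21 — OK.

Constraints 1, 3, 4, and 5 are violated.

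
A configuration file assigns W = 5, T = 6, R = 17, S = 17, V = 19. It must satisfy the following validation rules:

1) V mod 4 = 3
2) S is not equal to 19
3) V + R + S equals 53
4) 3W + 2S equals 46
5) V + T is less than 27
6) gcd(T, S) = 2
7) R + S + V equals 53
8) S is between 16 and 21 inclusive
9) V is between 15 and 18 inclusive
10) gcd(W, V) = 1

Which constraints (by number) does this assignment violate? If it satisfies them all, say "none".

Constraints 4, 6, and 9 are violated.

1) 19 mod 4 = 3 — holds.
2) S = 17, and 17 ≠ 19 — holds.
3) V + R + S = 19 + 17 + 17 = 53 — holds.
4) 3W + 2S = 3(5) + 2(17) = 49, not 46 — does not hold.
5) V + T = 19 + 6 = 25; 25 < 27 — holds.
6) gcd(6, 17) = 1, not 2 — does not hold.
7) R + S + V = 17 + 17 + 19 = 53 — holds.
8) S = 17 lies in [16, 21] — holds.
9) V = 19 is outside [15, 18] — does not hold.
10) gcd(5, 19) = 1 — holds.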